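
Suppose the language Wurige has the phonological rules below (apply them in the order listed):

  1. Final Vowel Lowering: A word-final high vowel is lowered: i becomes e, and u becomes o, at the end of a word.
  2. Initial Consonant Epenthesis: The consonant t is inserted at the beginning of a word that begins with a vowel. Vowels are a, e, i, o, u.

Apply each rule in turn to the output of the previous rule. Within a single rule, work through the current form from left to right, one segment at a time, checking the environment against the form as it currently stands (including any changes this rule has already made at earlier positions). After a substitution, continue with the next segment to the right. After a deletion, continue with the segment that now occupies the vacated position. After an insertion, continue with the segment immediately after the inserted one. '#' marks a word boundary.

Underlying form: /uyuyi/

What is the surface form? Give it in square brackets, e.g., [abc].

[tuyuye]

1 Final Vowel Lowering: [uyuyi] → [uyuye]
2 Initial Consonant Epenthesis: [uyuye] → [tuyuye]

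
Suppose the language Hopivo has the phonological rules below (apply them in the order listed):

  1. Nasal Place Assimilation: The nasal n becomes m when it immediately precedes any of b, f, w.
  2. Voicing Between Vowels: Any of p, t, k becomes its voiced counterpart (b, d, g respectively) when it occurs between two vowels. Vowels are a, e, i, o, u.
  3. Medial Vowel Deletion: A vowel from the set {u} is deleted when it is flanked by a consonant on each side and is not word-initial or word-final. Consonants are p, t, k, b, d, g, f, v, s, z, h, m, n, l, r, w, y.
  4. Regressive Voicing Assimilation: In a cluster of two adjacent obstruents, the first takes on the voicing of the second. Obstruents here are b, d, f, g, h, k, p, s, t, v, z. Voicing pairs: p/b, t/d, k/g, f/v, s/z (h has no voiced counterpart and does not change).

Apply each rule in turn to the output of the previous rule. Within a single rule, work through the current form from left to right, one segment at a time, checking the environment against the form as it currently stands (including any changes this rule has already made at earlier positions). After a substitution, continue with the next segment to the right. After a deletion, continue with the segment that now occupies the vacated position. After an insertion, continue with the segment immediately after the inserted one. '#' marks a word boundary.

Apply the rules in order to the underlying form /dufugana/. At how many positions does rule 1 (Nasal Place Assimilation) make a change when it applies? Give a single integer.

1 Nasal Place Assimilation: no change — [dufugana]
2 Voicing Between Vowels: no change — [dufugana]
3 Medial Vowel Deletion: [dufugana] → [dfgana]
4 Regressive Voicing Assimilation: [dfgana] → [tvgana]
Rule 1 changed 0 position(s).

0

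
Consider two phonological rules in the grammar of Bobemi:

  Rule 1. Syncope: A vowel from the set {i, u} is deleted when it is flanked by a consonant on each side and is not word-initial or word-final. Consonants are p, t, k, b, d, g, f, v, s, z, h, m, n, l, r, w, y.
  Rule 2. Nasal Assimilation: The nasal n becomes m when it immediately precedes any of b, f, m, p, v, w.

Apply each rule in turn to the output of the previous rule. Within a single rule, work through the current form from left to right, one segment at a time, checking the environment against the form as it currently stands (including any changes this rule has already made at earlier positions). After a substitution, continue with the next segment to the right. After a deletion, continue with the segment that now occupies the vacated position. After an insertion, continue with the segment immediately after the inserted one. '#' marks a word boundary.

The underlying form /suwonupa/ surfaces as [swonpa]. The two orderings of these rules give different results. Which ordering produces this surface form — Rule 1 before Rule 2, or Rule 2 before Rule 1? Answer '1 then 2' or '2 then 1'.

Order 1 then 2:
  1 Syncope: [suwonupa] → [swonpa]
  2 Nasal Assimilation: [swonpa] → [swompa]
  result: [swompa]
Order 2 then 1:
  2 Nasal Assimilation: no change — [suwonupa]
  1 Syncope: [suwonupa] → [swonpa]
  result: [swonpa]

2 then 1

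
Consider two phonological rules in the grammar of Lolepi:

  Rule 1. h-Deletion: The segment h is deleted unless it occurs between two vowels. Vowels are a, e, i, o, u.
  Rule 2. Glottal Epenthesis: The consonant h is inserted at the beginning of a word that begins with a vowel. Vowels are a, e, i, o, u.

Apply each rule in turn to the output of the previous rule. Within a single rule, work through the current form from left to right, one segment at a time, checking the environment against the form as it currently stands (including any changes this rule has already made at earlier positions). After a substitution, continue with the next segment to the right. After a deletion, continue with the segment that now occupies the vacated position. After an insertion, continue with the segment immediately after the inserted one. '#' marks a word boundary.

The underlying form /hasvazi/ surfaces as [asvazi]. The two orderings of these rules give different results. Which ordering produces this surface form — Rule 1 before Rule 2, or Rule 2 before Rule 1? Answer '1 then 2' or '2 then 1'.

Order 1 then 2:
  1 h-Deletion: [hasvazi] → [asvazi]
  2 Glottal Epenthesis: [asvazi] → [hasvazi]
  result: [hasvazi]
Order 2 then 1:
  2 Glottal Epenthesis: no change — [hasvazi]
  1 h-Deletion: [hasvazi] → [asvazi]
  result: [asvazi]

2 then 1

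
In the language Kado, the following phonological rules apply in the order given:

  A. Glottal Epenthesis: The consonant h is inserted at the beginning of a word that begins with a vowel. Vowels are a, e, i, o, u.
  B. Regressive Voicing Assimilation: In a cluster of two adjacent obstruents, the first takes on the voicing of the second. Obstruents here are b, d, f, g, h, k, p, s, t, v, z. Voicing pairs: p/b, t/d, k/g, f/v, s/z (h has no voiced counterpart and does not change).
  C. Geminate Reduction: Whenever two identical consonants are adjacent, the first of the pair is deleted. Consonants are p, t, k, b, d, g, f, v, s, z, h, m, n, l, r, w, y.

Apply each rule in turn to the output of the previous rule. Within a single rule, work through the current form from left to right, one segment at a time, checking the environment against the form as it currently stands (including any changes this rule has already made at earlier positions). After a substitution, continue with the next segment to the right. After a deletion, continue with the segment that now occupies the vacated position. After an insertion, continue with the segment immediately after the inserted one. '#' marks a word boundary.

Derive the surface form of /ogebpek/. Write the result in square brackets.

[hogepek]

A Glottal Epenthesis: [ogebpek] → [hogebpek]
B Regressive Voicing Assimilation: [hogebpek] → [hogeppek]
C Geminate Reduction: [hogeppek] → [hogepek]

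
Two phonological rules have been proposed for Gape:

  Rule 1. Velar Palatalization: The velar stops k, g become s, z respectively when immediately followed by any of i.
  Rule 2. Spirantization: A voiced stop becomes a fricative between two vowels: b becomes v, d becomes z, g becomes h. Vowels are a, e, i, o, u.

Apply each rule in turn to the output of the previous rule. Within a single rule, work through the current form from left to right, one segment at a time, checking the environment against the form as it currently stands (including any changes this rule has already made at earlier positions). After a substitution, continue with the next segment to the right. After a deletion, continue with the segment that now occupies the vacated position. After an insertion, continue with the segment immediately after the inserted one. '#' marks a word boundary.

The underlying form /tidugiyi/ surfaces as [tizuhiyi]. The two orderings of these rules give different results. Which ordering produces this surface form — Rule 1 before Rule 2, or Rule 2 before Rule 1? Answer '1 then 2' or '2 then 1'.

Order 1 then 2:
  1 Velar Palatalization: [tidugiyi] → [tiduziyi]
  2 Spirantization: [tiduziyi] → [tizuziyi]
  result: [tizuziyi]
Order 2 then 1:
  2 Spirantization: [tidugiyi] → [tizuhiyi]
  1 Velar Palatalization: no change — [tizuhiyi]
  result: [tizuhiyi]

2 then 1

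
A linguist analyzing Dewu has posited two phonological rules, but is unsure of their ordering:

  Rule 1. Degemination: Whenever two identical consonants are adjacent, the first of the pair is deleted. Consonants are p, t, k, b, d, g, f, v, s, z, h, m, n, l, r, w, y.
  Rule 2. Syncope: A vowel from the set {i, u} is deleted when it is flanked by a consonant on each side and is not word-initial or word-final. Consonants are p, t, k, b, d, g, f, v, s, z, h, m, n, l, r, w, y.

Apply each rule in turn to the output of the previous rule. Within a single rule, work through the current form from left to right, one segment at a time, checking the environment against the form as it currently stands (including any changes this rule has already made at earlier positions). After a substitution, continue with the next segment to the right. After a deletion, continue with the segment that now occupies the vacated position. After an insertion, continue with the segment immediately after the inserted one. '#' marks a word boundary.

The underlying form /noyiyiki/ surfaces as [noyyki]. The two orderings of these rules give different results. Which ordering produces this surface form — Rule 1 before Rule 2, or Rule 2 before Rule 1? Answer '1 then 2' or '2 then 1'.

Order 1 then 2:
  1 Degemination: no change — [noyiyiki]
  2 Syncope: [noyiyiki] → [noyyki]
  result: [noyyki]
Order 2 then 1:
  2 Syncope: [noyiyiki] → [noyyki]
  1 Degemination: [noyyki] → [noyki]
  result: [noyki]

1 then 2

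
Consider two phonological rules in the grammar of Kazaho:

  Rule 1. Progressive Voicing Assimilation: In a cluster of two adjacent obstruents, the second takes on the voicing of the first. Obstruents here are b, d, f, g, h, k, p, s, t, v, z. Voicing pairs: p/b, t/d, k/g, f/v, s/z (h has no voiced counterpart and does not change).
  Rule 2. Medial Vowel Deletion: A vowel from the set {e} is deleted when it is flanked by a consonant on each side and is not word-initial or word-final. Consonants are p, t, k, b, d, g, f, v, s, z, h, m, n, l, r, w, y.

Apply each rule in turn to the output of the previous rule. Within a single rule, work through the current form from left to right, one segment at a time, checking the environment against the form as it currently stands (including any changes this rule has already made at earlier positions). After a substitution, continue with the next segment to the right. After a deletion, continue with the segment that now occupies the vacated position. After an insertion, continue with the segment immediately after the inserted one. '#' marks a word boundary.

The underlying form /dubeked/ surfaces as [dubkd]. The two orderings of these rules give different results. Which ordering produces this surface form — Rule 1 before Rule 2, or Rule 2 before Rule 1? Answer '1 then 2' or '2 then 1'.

1 then 2

Order 1 then 2:
  1 Progressive Voicing Assimilation: no change — [dubeked]
  2 Medial Vowel Deletion: [dubeked] → [dubkd]
  result: [dubkd]
Order 2 then 1:
  2 Medial Vowel Deletion: [dubeked] → [dubkd]
  1 Progressive Voicing Assimilation: [dubkd] → [dubgd]
  result: [dubgd]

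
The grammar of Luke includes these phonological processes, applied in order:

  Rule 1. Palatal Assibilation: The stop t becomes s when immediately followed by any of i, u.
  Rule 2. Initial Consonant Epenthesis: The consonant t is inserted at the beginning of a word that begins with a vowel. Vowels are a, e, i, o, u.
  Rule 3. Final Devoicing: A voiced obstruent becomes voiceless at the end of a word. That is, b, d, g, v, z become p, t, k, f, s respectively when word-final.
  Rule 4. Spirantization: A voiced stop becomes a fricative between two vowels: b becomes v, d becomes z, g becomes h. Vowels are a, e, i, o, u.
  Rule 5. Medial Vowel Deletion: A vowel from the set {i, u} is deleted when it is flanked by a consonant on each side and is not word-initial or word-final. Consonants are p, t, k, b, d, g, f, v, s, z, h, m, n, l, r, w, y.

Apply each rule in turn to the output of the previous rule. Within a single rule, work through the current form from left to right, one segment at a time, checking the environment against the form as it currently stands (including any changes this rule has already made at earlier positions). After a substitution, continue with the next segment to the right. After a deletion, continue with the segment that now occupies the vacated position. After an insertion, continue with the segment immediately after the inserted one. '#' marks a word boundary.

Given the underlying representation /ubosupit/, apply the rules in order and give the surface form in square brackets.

Rule 1 Palatal Assibilation: no change — [ubosupit]
Rule 2 Initial Consonant Epenthesis: [ubosupit] → [tubosupit]
Rule 3 Final Devoicing: no change — [tubosupit]
Rule 4 Spirantization: [tubosupit] → [tuvosupit]
Rule 5 Medial Vowel Deletion: [tuvosupit] → [tvospt]

[tvospt]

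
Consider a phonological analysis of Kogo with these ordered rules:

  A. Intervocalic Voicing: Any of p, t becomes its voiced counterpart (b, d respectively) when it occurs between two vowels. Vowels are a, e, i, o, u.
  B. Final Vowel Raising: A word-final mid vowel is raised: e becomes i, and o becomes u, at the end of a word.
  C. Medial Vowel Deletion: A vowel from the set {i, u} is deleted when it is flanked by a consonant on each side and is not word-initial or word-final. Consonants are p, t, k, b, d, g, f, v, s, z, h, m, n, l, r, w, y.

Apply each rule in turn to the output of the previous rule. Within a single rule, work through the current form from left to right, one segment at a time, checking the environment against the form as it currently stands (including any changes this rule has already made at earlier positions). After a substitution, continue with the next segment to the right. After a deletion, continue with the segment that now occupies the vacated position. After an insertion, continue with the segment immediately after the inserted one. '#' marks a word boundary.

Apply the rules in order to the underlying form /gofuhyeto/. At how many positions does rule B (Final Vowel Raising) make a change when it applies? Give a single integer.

1

A Intervocalic Voicing: [gofuhyeto] → [gofuhyedo]
B Final Vowel Raising: [gofuhyedo] → [gofuhyedu]
C Medial Vowel Deletion: [gofuhyedu] → [gofhyedu]
Rule B changed 1 position(s).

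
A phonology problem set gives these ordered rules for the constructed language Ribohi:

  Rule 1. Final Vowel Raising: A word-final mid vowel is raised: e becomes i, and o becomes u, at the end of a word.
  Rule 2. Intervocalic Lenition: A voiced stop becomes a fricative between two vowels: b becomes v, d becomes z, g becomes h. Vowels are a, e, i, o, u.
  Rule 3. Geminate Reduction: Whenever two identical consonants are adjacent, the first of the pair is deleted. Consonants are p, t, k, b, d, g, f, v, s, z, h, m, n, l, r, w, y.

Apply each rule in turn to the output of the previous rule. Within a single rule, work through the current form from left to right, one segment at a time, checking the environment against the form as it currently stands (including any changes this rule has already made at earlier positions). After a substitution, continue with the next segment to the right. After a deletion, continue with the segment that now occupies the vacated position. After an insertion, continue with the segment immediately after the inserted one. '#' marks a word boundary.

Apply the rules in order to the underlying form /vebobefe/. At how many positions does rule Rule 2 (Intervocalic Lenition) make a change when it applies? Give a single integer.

Rule 1 Final Vowel Raising: [vebobefe] → [vebobefi]
Rule 2 Intervocalic Lenition: [vebobefi] → [vevovefi]
Rule 3 Geminate Reduction: no change — [vevovefi]
Rule Rule 2 changed 2 position(s).

2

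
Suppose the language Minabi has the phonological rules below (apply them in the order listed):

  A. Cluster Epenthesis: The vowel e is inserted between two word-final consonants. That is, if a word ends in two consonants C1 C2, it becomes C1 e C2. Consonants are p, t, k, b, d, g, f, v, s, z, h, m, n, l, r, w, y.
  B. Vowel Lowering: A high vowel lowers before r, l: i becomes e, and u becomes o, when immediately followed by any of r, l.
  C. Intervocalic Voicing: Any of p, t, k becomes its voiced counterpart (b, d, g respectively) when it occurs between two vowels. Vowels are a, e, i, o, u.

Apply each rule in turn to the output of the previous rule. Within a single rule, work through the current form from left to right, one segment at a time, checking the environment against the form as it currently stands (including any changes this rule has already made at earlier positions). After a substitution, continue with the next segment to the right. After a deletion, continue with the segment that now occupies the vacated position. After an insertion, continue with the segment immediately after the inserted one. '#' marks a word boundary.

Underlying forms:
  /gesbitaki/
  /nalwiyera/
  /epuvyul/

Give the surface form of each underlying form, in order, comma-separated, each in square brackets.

/gesbitaki/:
  A Cluster Epenthesis: no change — [gesbitaki]
  B Vowel Lowering: no change — [gesbitaki]
  C Intervocalic Voicing: [gesbitaki] → [gesbidagi]
/nalwiyera/:
  A Cluster Epenthesis: no change — [nalwiyera]
  B Vowel Lowering: no change — [nalwiyera]
  C Intervocalic Voicing: no change — [nalwiyera]
/epuvyul/:
  A Cluster Epenthesis: no change — [epuvyul]
  B Vowel Lowering: [epuvyul] → [epuvyol]
  C Intervocalic Voicing: [epuvyol] → [ebuvyol]

[gesbidagi], [nalwiyera], [ebuvyol]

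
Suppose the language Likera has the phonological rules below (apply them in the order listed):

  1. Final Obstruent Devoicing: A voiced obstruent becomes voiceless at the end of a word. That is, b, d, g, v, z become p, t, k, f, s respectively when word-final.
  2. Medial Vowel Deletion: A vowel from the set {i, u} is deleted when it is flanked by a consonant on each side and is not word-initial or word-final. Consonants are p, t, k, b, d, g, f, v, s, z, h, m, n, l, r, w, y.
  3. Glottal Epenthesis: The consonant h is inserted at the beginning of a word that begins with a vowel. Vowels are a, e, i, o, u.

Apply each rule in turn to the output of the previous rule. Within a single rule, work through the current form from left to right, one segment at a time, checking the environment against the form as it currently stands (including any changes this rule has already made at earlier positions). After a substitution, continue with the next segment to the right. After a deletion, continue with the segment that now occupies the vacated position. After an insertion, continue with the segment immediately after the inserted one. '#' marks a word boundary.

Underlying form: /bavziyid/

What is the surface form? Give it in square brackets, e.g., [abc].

1 Final Obstruent Devoicing: [bavziyid] → [bavziyit]
2 Medial Vowel Deletion: [bavziyit] → [bavzyt]
3 Glottal Epenthesis: no change — [bavzyt]

[bavzyt]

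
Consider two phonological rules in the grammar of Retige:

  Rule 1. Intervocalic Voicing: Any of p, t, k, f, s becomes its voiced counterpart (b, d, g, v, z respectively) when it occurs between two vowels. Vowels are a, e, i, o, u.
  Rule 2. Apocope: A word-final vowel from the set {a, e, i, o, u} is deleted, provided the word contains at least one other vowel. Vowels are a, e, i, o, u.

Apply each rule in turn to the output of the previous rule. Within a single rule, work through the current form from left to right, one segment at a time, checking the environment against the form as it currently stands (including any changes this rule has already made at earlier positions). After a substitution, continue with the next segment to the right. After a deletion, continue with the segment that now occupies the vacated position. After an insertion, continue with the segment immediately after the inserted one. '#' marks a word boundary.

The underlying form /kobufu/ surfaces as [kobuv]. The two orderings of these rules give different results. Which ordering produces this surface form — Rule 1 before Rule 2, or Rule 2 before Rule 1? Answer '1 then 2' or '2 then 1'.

1 then 2

Order 1 then 2:
  1 Intervocalic Voicing: [kobufu] → [kobuvu]
  2 Apocope: [kobuvu] → [kobuv]
  result: [kobuv]
Order 2 then 1:
  2 Apocope: [kobufu] → [kobuf]
  1 Intervocalic Voicing: no change — [kobuf]
  result: [kobuf]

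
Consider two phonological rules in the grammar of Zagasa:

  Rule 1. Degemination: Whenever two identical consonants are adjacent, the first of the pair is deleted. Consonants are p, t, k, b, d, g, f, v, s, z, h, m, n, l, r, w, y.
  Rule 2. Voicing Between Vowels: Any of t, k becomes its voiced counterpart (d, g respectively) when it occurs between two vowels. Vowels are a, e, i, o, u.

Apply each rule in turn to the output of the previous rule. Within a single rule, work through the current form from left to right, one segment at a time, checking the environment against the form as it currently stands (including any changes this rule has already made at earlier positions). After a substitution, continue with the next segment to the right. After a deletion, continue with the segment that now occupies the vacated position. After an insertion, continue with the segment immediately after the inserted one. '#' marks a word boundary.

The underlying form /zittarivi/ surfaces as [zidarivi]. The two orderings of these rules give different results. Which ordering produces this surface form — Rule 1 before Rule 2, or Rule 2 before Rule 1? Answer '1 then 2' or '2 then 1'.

1 then 2

Order 1 then 2:
  1 Degemination: [zittarivi] → [zitarivi]
  2 Voicing Between Vowels: [zitarivi] → [zidarivi]
  result: [zidarivi]
Order 2 then 1:
  2 Voicing Between Vowels: no change — [zittarivi]
  1 Degemination: [zittarivi] → [zitarivi]
  result: [zitarivi]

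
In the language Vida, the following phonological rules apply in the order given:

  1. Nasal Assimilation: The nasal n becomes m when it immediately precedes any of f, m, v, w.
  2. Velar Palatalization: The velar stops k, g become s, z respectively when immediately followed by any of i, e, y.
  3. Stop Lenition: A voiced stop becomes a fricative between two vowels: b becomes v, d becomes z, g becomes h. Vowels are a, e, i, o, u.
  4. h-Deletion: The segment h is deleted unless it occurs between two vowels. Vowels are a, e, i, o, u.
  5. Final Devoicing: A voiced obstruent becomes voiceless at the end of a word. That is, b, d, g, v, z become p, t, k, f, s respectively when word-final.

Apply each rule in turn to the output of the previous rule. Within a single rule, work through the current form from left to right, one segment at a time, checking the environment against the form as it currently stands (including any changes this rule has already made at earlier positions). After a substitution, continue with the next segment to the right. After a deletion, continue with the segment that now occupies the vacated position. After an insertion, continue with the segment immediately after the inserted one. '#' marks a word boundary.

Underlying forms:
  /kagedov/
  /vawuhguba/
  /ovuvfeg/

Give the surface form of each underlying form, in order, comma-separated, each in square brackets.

/kagedov/:
  1 Nasal Assimilation: no change — [kagedov]
  2 Velar Palatalization: [kagedov] → [kazedov]
  3 Stop Lenition: [kazedov] → [kazezov]
  4 h-Deletion: no change — [kazezov]
  5 Final Devoicing: [kazezov] → [kazezof]
/vawuhguba/:
  1 Nasal Assimilation: no change — [vawuhguba]
  2 Velar Palatalization: no change — [vawuhguba]
  3 Stop Lenition: [vawuhguba] → [vawuhguva]
  4 h-Deletion: [vawuhguva] → [vawuguva]
  5 Final Devoicing: no change — [vawuguva]
/ovuvfeg/:
  1 Nasal Assimilation: no change — [ovuvfeg]
  2 Velar Palatalization: no change — [ovuvfeg]
  3 Stop Lenition: no change — [ovuvfeg]
  4 h-Deletion: no change — [ovuvfeg]
  5 Final Devoicing: [ovuvfeg] → [ovuvfek]

[kazezof], [vawuguva], [ovuvfek]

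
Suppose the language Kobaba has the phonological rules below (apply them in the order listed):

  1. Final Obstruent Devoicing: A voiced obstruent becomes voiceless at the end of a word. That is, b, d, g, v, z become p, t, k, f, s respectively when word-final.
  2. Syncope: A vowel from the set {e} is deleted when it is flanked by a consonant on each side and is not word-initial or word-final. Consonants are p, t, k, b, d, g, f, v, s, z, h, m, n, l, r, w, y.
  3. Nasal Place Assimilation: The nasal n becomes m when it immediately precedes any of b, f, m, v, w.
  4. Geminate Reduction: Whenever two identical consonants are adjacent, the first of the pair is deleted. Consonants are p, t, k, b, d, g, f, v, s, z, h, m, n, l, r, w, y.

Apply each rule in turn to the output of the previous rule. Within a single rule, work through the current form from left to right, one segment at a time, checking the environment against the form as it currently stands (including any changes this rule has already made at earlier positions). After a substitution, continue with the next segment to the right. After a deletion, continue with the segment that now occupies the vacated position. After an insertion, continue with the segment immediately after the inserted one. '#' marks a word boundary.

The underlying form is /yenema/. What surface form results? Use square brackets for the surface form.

1 Final Obstruent Devoicing: no change — [yenema]
2 Syncope: [yenema] → [ynma]
3 Nasal Place Assimilation: [ynma] → [ymma]
4 Geminate Reduction: [ymma] → [yma]

[yma]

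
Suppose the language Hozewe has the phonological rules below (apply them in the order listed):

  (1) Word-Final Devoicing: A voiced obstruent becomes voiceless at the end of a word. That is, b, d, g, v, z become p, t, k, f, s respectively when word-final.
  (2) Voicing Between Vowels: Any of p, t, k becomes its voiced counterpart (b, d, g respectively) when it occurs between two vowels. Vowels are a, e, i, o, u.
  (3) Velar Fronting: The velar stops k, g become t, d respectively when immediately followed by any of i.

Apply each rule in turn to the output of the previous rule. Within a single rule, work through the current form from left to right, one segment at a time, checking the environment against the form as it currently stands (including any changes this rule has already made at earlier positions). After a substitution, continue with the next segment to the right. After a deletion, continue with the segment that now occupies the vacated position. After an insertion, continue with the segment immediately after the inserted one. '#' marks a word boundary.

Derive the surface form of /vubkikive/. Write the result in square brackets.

[vubtidive]

(1) Word-Final Devoicing: no change — [vubkikive]
(2) Voicing Between Vowels: [vubkikive] → [vubkigive]
(3) Velar Fronting: [vubkigive] → [vubtidive]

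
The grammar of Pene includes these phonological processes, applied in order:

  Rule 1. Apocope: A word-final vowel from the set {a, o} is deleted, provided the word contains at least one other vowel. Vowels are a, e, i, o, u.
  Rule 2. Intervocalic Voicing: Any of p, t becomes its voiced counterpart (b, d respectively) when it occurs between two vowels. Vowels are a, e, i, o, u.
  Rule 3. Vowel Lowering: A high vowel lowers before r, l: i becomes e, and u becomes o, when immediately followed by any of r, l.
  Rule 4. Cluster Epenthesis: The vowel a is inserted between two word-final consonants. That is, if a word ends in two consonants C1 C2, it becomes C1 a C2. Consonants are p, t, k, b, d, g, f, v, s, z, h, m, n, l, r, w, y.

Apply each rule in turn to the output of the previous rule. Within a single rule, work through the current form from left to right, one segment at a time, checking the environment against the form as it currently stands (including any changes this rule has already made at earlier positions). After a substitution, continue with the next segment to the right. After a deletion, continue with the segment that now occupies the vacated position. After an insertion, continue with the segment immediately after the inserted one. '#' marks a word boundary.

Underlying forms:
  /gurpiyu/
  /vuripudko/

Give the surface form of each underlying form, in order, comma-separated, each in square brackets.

/gurpiyu/:
  Rule 1 Apocope: no change — [gurpiyu]
  Rule 2 Intervocalic Voicing: no change — [gurpiyu]
  Rule 3 Vowel Lowering: [gurpiyu] → [gorpiyu]
  Rule 4 Cluster Epenthesis: no change — [gorpiyu]
/vuripudko/:
  Rule 1 Apocope: [vuripudko] → [vuripudk]
  Rule 2 Intervocalic Voicing: [vuripudk] → [vuribudk]
  Rule 3 Vowel Lowering: [vuribudk] → [voribudk]
  Rule 4 Cluster Epenthesis: [voribudk] → [voribudak]

[gorpiyu], [voribudak]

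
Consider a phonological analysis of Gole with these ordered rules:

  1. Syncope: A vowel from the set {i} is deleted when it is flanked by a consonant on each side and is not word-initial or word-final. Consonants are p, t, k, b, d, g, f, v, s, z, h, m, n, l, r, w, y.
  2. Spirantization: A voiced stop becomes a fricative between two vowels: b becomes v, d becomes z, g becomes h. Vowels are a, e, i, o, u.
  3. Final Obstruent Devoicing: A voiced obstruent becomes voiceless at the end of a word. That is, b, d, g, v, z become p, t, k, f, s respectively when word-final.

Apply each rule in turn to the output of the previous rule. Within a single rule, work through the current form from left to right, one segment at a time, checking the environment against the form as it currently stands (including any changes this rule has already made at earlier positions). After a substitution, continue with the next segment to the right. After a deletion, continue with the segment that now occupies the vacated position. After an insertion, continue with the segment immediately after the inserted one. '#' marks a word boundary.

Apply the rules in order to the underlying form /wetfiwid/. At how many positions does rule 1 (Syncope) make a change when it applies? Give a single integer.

2

1 Syncope: [wetfiwid] → [wetfwd]
2 Spirantization: no change — [wetfwd]
3 Final Obstruent Devoicing: [wetfwd] → [wetfwt]
Rule 1 changed 2 position(s).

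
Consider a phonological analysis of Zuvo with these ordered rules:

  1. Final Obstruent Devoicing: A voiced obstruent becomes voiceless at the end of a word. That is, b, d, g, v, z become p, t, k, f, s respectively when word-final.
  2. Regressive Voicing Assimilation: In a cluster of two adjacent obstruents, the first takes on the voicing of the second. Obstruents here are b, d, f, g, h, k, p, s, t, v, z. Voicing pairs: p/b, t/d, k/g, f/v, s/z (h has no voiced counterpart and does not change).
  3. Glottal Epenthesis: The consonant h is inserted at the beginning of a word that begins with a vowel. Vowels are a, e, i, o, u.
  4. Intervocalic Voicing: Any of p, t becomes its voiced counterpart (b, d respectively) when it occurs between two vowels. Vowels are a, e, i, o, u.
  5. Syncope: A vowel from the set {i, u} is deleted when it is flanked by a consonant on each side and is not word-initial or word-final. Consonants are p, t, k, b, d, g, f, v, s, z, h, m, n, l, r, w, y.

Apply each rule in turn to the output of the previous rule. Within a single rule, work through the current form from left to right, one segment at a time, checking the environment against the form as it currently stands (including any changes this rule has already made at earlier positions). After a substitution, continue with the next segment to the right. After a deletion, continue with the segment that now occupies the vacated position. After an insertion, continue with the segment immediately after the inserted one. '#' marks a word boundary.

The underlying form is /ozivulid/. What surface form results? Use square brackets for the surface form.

[hozvlt]

1 Final Obstruent Devoicing: [ozivulid] → [ozivulit]
2 Regressive Voicing Assimilation: no change — [ozivulit]
3 Glottal Epenthesis: [ozivulit] → [hozivulit]
4 Intervocalic Voicing: no change — [hozivulit]
5 Syncope: [hozivulit] → [hozvlt]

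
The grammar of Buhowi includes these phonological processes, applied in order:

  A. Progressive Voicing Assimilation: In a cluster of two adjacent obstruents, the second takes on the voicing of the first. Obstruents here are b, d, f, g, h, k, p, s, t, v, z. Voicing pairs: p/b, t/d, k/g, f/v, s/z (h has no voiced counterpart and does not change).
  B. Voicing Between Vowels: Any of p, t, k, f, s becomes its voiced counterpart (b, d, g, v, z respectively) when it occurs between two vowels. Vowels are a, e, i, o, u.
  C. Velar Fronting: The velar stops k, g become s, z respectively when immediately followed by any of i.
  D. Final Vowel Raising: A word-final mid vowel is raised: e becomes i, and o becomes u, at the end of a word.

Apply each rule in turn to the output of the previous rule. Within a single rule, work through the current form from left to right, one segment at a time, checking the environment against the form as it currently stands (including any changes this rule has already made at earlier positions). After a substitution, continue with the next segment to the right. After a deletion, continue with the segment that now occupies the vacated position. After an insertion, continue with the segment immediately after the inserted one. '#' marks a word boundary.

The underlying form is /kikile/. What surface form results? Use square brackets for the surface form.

[sizili]

A Progressive Voicing Assimilation: no change — [kikile]
B Voicing Between Vowels: [kikile] → [kigile]
C Velar Fronting: [kigile] → [sizile]
D Final Vowel Raising: [sizile] → [sizili]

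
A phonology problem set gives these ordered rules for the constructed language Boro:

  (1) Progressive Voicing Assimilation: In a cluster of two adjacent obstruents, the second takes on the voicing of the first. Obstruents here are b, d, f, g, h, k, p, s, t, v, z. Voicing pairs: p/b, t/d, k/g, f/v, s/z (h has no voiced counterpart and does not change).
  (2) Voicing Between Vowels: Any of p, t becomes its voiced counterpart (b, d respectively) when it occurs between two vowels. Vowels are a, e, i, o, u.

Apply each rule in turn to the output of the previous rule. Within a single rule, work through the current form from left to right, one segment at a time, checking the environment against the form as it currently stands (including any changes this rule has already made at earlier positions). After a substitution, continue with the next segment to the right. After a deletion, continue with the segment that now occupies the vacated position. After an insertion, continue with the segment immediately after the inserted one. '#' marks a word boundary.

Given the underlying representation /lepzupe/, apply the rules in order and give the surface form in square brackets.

[lepsube]

(1) Progressive Voicing Assimilation: [lepzupe] → [lepsupe]
(2) Voicing Between Vowels: [lepsupe] → [lepsube]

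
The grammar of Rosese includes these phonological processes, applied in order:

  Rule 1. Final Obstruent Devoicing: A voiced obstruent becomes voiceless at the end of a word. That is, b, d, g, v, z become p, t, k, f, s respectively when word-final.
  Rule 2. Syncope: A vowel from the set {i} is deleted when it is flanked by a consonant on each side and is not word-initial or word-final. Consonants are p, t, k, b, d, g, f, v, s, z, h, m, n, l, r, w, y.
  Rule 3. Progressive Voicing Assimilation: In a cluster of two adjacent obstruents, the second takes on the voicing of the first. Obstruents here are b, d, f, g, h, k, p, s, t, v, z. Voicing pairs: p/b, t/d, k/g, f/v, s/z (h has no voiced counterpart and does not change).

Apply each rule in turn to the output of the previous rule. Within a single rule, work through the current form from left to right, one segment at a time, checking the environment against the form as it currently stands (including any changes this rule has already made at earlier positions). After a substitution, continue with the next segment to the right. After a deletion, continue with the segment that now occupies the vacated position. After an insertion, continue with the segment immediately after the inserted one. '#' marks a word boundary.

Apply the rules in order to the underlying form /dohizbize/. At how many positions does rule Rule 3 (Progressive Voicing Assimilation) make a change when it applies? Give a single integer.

3

Rule 1 Final Obstruent Devoicing: no change — [dohizbize]
Rule 2 Syncope: [dohizbize] → [dohzbze]
Rule 3 Progressive Voicing Assimilation: [dohzbze] → [dohspse]
Rule Rule 3 changed 3 position(s).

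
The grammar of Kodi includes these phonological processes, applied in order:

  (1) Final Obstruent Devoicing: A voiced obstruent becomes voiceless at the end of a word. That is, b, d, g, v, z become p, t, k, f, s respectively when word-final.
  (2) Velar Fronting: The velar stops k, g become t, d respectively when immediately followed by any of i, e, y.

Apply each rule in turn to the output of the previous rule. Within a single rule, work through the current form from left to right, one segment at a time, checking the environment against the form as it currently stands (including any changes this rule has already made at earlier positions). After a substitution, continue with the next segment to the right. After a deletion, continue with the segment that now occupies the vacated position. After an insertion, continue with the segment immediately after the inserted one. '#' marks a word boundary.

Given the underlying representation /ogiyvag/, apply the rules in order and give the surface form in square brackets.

(1) Final Obstruent Devoicing: [ogiyvag] → [ogiyvak]
(2) Velar Fronting: [ogiyvak] → [odiyvak]

[odiyvak]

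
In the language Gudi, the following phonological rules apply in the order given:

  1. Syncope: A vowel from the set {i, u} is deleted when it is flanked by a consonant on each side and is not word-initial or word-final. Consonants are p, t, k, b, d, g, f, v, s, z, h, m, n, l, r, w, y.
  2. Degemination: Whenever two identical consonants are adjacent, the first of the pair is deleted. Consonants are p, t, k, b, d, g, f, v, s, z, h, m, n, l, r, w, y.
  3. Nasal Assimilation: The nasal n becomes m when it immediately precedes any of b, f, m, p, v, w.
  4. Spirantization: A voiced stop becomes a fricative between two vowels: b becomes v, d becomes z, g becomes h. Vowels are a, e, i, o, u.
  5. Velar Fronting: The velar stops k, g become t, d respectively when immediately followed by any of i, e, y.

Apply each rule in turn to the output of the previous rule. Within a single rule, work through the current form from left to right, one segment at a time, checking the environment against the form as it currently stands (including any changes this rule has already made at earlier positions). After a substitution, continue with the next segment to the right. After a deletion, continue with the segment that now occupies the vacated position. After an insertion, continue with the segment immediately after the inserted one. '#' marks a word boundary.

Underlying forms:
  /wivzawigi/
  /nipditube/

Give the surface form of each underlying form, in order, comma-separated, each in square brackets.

/wivzawigi/:
  1 Syncope: [wivzawigi] → [wvzawgi]
  2 Degemination: no change — [wvzawgi]
  3 Nasal Assimilation: no change — [wvzawgi]
  4 Spirantization: no change — [wvzawgi]
  5 Velar Fronting: [wvzawgi] → [wvzawdi]
/nipditube/:
  1 Syncope: [nipditube] → [npdtbe]
  2 Degemination: no change — [npdtbe]
  3 Nasal Assimilation: [npdtbe] → [mpdtbe]
  4 Spirantization: no change — [mpdtbe]
  5 Velar Fronting: no change — [mpdtbe]

[wvzawdi], [mpdtbe]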